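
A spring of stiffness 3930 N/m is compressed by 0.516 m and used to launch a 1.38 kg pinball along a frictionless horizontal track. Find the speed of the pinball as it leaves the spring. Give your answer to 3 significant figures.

Spring PE converts entirely to kinetic energy: ½kx² = ½mv²
v = x√(k/m) = 0.516 × √(3930/1.38) = 27.54 m/s

v = 27.5 m/s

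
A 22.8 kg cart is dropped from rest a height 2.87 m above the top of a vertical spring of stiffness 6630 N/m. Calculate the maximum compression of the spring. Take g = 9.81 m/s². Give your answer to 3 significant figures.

Take the reference level at the top of the uncompressed spring. At max compression the cart has fallen H + x and is momentarily at rest:
mg(H + x) = ½kx²
½(6630)x² − (22.8)(9.81)x − (22.8)(9.81)(2.87) = 0
3315x² − 223.7x − 641.9 = 0
x = [223.7 + √(50027 + 8.5120e+06)]/(2 × 3315) = 0.4751 m

x = 0.475 m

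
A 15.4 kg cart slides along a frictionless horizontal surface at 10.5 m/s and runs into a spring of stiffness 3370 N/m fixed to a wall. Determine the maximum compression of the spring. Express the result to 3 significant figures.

Conservation of energy between contact and max compression: ½mv² = ½kx²
x = v√(m/k) = 10.5 × √(15.4/3370) = 0.7098 m

x = 0.710 m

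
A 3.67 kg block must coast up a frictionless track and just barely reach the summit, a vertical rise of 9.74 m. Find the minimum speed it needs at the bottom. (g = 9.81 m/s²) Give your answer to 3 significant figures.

At the top it is momentarily at rest, so all KE converts to PE: ½mv² = mgh
v = √(2gh) = √(2 × 9.81 × 9.74) = 13.82 m/s

v = 13.8 m/s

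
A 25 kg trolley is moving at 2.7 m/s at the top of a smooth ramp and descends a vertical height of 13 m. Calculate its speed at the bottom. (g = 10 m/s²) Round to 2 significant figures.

By conservation of mechanical energy, ½mv₀² + mgh = ½mv²
v² = v₀² + 2gh = (2.7)² + 2(10)(13) = 267.29
v = √267.29 = 16.35 m/s

v = 16 m/s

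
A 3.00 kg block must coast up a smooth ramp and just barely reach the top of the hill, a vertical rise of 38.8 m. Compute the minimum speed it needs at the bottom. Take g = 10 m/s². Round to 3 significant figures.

At the top it is momentarily at rest, so all KE converts to PE: ½mv² = mgh
v = √(2gh) = √(2 × 10 × 38.8) = 27.86 m/s

v = 27.9 m/s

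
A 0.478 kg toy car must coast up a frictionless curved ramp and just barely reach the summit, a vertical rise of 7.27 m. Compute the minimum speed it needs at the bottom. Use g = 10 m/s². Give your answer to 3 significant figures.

v = 12.1 m/s

At the top it is momentarily at rest, so all KE converts to PE: ½mv² = mgh
v = √(2gh) = √(2 × 10 × 7.27) = 12.06 m/s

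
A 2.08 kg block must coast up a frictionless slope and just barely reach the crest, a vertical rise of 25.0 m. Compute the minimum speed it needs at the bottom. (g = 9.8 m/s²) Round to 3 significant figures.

At the top it is momentarily at rest, so all KE converts to PE: ½mv² = mgh
v = √(2gh) = √(2 × 9.8 × 25.0) = 22.14 m/s

v = 22.1 m/s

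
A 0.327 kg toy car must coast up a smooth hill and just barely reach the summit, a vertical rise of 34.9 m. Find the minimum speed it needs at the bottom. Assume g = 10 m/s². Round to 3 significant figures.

At the top it is momentarily at rest, so all KE converts to PE: ½mv² = mgh
v = √(2gh) = √(2 × 10 × 34.9) = 26.42 m/s

v = 26.4 m/s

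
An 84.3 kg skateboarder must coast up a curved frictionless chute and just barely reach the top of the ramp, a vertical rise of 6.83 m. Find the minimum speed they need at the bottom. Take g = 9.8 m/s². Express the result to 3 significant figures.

v = 11.6 m/s

At the top they are momentarily at rest, so all KE converts to PE: ½mv² = mgh
v = √(2gh) = √(2 × 9.8 × 6.83) = 11.57 m/s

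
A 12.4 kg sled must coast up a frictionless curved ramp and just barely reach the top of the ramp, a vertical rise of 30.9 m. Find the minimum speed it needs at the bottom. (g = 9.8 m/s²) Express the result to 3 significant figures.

At the top it is momentarily at rest, so all KE converts to PE: ½mv² = mgh
v = √(2gh) = √(2 × 9.8 × 30.9) = 24.61 m/s

v = 24.6 m/s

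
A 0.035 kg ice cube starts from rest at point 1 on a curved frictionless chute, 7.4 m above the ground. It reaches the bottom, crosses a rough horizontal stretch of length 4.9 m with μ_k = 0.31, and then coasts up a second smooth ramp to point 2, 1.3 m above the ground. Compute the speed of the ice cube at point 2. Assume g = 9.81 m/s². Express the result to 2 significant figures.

Energy at 1: mgh₁ = (0.035)(9.81)(7.4) = 2.5408 J
Friction loss: W_f = μ_k mg d = 0.5215 J
At 2: ½mv² + mgh₂ = mgh₁ − W_f
½mv² = 2.5408 − 0.5215 − 0.44636 = 1.5729 J
v = √(2 × 1.5729/0.035) = 9.480 m/s

v = 9.5 m/s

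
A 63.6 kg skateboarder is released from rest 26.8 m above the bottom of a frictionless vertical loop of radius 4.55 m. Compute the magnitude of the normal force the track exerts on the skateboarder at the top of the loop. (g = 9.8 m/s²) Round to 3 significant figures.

Energy from release to top (height 2r): mgh = ½mv_top² + mg(2r)
v_top² = 2g(h − 2r) = 2(9.8)(26.8 − 9.100) = 346.92 m²/s²
At the top, both N and weight point toward the centre: N + mg = mv_top²/r
N = m(v_top²/r − g) = 63.6(346.92/4.55 − 9.8) = 4226 N

N = 4230 N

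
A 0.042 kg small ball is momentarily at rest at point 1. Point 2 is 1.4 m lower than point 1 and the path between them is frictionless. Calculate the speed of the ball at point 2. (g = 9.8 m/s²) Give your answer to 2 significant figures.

v = 5.2 m/s

Mechanical energy is conserved (no friction): mgh = ½mv²
The mass cancels from both sides.
v = √(2gh) = √(2 × 9.8 × 1.4) = √27.440 = 5.238 m/s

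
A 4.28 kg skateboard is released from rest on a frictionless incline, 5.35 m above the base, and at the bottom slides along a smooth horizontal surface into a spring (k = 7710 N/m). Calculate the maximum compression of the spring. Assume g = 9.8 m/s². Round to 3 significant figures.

Gravitational PE at the top equals spring PE at max compression: mgh = ½kx²
x = √(2mgh/k) = √(2 × 4.28 × 9.8 × 5.35 / 7710) = 0.2413 m

x = 0.241 m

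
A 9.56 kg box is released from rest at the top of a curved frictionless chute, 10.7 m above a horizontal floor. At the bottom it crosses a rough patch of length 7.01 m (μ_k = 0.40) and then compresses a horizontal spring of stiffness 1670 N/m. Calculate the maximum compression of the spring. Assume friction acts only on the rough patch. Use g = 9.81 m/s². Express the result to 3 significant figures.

Initial energy: E₁ = mgh = (9.56)(9.81)(10.7) = 1003.5 J
Friction removes W_f = μ_k mg d = (0.40)(9.56)(9.81)(7.01) = 263.0 J
Energy reaching the spring: E = 1003.5 − 263.0 = 740.52 J
At max compression ½kx² = E ⇒ x = √(2E/k) = √(2 × 740.52/1670) = 0.9417 m

x = 0.942 m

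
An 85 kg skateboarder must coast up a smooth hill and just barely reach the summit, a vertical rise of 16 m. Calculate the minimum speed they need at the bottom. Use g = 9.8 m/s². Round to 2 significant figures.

v = 18 m/s

At the top they are momentarily at rest, so all KE converts to PE: ½mv² = mgh
v = √(2gh) = √(2 × 9.8 × 16) = 17.71 m/s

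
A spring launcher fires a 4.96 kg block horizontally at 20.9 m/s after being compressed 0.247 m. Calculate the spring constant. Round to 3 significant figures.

Spring PE at full compression equals KE at release: ½kx² = ½mv²
k = mv²/x² = (4.96)(20.9)²/(0.247)² = 35512 N/m

k = 35500 N/m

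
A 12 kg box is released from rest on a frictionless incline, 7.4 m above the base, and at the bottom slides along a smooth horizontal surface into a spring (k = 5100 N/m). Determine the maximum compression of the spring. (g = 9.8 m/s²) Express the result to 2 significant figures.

At max compression the box is momentarily at rest: mgh = ½kx²
x = √(2mgh/k) = √(2 × 12 × 9.8 × 7.4 / 5100) = 0.5842 m

x = 0.58 m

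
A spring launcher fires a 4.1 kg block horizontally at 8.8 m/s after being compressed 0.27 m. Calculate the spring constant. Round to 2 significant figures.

½kx² = ½mv²
k = mv²/x² = (4.1)(8.8)²/(0.27)² = 4355 N/m

k = 4400 N/m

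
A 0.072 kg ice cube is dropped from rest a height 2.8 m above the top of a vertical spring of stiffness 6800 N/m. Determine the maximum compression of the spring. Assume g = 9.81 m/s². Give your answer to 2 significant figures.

Let x be the compression. The total drop is H + x, and the cube is instantaneously at rest at max compression, so energy conservation gives:
mg(H + x) = ½kx²
½(6800)x² − (0.072)(9.81)x − (0.072)(9.81)(2.8) = 0
3400x² − 0.7063x − 1.978 = 0
x = [0.7063 + √(0.4989 + 26897)]/(2 × 3400) = 0.02422 m

x = 0.024 m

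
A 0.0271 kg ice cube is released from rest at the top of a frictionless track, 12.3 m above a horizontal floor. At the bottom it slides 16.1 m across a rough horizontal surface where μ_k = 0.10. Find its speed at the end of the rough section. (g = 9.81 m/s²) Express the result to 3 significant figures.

v = 14.5 m/s

Applying the work–energy principle:
mgh = ½mv² + μ_k m g d
W_f = μ_k mg d = (0.10)(0.0271)(9.81)(16.1) = 0.4280 J
½mv² = mgh − W_f = 3.2700 − 0.4280 = 2.8419 J
v = √(2 × 2.8419/0.0271) = 14.48 m/s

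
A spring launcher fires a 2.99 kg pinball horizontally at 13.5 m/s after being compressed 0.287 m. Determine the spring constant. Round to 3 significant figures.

k = 6620 N/m

½kx² = ½mv²
k = mv²/x² = (2.99)(13.5)²/(0.287)² = 6616 N/m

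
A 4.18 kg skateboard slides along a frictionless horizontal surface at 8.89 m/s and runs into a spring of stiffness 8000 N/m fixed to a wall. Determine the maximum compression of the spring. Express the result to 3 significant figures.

x = 0.203 m

Conservation of energy between contact and max compression: ½mv² = ½kx²
x = v√(m/k) = 8.89 × √(4.18/8000) = 0.2032 m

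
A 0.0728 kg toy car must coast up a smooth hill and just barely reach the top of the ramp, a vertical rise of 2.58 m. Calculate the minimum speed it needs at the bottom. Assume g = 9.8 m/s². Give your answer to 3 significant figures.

v = 7.11 m/s

At the top it is momentarily at rest, so all KE converts to PE: ½mv² = mgh
v = √(2gh) = √(2 × 9.8 × 2.58) = 7.111 m/s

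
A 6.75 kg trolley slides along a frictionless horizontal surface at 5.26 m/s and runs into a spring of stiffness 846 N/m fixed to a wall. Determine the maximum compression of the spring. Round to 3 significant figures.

x = 0.470 m

All KE is stored as spring PE at maximum compression: ½mv² = ½kx²
x = v√(m/k) = 5.26 × √(6.75/846) = 0.4698 m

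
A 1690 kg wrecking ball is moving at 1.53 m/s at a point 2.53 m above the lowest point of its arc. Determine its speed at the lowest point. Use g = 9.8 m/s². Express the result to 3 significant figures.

Equating total energy at the two states: ½mv₀² + mgh = ½mv²
The mass cancels from both sides.
v² = v₀² + 2gh = (1.53)² + 2(9.8)(2.53) = 51.929
v = √51.929 = 7.206 m/s

v = 7.21 m/s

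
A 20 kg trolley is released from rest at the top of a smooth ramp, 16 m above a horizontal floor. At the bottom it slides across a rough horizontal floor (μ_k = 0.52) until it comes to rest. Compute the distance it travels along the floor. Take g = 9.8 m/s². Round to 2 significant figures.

Energy bookkeeping (friction removes W_f = μ_k N d):
At rest all PE has been dissipated by friction: mgh = μ_k m g d
d = h/μ_k = 16/0.52 = 30.77 m

d = 31 m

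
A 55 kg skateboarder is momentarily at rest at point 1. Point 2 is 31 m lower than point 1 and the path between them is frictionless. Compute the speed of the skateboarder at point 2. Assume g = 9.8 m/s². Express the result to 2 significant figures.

v = 25 m/s

Energy conservation between the two points: mgh = ½mv²
v = √(2gh) = √(2 × 9.8 × 31) = √607.60 = 24.65 m/s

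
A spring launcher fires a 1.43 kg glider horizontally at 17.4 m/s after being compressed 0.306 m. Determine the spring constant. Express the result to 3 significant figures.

Spring PE at full compression equals KE at release: ½kx² = ½mv²
k = mv²/x² = (1.43)(17.4)²/(0.306)² = 4624 N/m

k = 4620 N/m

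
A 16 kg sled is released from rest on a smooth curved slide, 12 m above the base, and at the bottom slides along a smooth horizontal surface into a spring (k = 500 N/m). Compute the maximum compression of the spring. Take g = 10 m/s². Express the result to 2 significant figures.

x = 2.8 m

Energy conservation (no friction) from release to max compression: mgh = ½kx²
x = √(2mgh/k) = √(2 × 16 × 10 × 12 / 500) = 2.771 m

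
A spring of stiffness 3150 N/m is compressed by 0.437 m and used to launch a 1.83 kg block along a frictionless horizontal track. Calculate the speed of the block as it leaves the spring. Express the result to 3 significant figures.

Spring PE converts entirely to kinetic energy: ½kx² = ½mv²
v = x√(k/m) = 0.437 × √(3150/1.83) = 18.13 m/s

v = 18.1 m/s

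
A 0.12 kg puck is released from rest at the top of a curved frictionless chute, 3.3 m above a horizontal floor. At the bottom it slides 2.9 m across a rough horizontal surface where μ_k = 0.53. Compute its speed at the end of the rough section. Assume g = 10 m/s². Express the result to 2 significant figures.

v = 5.9 m/s

Applying the work–energy principle:
mgh = ½mv² + μ_k m g d
W_f = μ_k mg d = (0.53)(0.12)(10)(2.9) = 1.844 J
½mv² = mgh − W_f = 3.9600 − 1.844 = 2.1156 J
v = √(2 × 2.1156/0.12) = 5.938 m/s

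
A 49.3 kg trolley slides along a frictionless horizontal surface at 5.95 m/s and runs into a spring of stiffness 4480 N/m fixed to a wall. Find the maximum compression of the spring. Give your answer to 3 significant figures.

All KE is stored as spring PE at maximum compression: ½mv² = ½kx²
x = v√(m/k) = 5.95 × √(49.3/4480) = 0.6242 m

x = 0.624 m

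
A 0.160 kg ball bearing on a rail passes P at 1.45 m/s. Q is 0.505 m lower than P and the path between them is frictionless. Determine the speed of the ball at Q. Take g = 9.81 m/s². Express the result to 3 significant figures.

Energy conservation between the two points: ½mv₀² + mgh = ½mv²
v² = v₀² + 2gh = (1.45)² + 2(9.81)(0.505) = 12.011
v = √12.011 = 3.466 m/s

v = 3.47 m/s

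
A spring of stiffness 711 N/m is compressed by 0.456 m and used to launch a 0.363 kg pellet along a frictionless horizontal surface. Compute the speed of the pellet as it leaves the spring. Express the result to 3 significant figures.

v = 20.2 m/s

Spring PE converts entirely to kinetic energy: ½kx² = ½mv²
v = x√(k/m) = 0.456 × √(711/0.363) = 20.18 m/s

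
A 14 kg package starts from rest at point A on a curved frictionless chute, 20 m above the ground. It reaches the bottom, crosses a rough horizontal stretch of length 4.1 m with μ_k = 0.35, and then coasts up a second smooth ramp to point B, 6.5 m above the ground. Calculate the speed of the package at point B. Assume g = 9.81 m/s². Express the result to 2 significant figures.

Energy at A: mgh₁ = (14)(9.81)(20) = 2746.8 J
Friction loss: W_f = μ_k mg d = 197.1 J
At B: ½mv² + mgh₂ = mgh₁ − W_f
½mv² = 2746.8 − 197.1 − 892.71 = 1657.0 J
v = √(2 × 1657.0/14) = 15.39 m/s

v = 15 m/s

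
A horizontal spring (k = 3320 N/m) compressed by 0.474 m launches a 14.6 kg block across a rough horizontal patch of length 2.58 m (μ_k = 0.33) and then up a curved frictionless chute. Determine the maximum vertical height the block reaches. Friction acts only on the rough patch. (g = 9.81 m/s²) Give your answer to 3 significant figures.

h = 1.75 m

Spring energy: E₀ = ½kx² = ½(3320)(0.474)² = 372.96 J
Friction: W_f = μ_k mg d = (0.33)(14.6)(9.81)(2.58) = 121.9 J
Energy at base of ramp: E = 372.96 − 121.9 = 251.02 J
At max height all remaining energy is PE: mgh = E ⇒ h = E/(mg) = 251.02/(14.6 × 9.81) = 1.753 m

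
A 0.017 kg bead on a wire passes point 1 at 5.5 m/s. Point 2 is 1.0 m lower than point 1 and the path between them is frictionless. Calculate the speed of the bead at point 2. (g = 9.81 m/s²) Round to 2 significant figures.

v = 7.1 m/s

By conservation of mechanical energy, ½mv₀² + mgh = ½mv²
v² = v₀² + 2gh = (5.5)² + 2(9.81)(1.0) = 49.870
v = √49.870 = 7.062 m/s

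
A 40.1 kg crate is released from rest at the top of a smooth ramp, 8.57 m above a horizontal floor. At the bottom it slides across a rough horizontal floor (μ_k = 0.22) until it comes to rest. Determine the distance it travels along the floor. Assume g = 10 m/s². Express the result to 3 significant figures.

d = 39.0 m

Energy bookkeeping (friction removes W_f = μ_k N d):
At rest all PE has been dissipated by friction: mgh = μ_k m g d
d = h/μ_k = 8.57/0.22 = 38.95 m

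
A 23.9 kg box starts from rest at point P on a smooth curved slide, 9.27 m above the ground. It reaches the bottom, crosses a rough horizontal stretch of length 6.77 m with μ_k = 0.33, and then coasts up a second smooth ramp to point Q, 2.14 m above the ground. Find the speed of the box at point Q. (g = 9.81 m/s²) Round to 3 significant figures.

v = 9.80 m/s

Energy at P: mgh₁ = (23.9)(9.81)(9.27) = 2173.4 J
Friction loss: W_f = μ_k mg d = 523.8 J
At Q: ½mv² + mgh₂ = mgh₁ − W_f
½mv² = 2173.4 − 523.8 − 501.74 = 1147.9 J
v = √(2 × 1147.9/23.9) = 9.801 m/s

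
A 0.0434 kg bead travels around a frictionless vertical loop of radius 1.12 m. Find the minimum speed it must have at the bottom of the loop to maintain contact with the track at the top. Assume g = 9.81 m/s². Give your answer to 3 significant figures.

At the top: mg = mv_top²/r ⇒ v_top² = gr = 10.99 m²/s²
Energy from bottom to top (height 2r): ½mv_bot² = ½mv_top² + mg(2r)
v_bot² = gr + 4gr = 5gr = 54.94
v_bot = √(5gr) = 7.412 m/s

v = 7.41 m/s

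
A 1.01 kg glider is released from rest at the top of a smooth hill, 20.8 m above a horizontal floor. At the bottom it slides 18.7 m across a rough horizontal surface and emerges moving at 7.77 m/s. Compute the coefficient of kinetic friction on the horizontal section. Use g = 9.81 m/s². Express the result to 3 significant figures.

Energy bookkeeping (friction removes W_f = μ_k N d):
mgh = ½mv² + μ_k m g d
mgh = 206.09 J; ½mv² = 30.488 J
W_f = 206.09 − 30.488 = 175.6 J
μ_k = W_f/(mg·d) = 175.6/(9.908 × 18.7) = 0.9477

μ_k = 0.948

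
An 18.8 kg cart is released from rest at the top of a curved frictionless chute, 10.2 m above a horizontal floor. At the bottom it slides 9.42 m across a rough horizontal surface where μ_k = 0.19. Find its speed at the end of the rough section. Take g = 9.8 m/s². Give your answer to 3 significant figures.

Applying the work–energy principle:
mgh = ½mv² + μ_k m g d
W_f = μ_k mg d = (0.19)(18.8)(9.8)(9.42) = 329.8 J
½mv² = mgh − W_f = 1879.2 − 329.8 = 1549.5 J
v = √(2 × 1549.5/18.8) = 12.84 m/s

v = 12.8 m/s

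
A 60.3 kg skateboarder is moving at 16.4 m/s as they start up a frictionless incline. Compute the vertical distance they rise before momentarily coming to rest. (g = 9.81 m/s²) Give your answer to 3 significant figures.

By energy conservation, ½mv² = mgh
h = v²/(2g) = 16.4²/(2 × 9.81) = 13.71 m

h = 13.7 m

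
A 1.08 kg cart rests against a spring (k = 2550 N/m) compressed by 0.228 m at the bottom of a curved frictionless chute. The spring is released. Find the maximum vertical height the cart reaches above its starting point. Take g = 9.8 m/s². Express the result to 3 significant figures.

h = 6.26 m

At maximum height the cart is at rest, so ½kx² = mgh
h = kx²/(2mg) = (2550)(0.228)²/(2 × 1.08 × 9.8) = 6.262 m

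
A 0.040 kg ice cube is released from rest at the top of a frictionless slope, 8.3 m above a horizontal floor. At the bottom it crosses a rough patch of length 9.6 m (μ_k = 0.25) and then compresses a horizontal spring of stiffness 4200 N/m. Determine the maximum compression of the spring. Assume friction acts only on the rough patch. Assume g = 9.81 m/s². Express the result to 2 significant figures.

x = 0.033 m

Initial energy: E₁ = mgh = (0.040)(9.81)(8.3) = 3.2569 J
Friction removes W_f = μ_k mg d = (0.25)(0.040)(9.81)(9.6) = 0.9418 J
Energy reaching the spring: E = 3.2569 − 0.9418 = 2.3152 J
At max compression ½kx² = E ⇒ x = √(2E/k) = √(2 × 2.3152/4200) = 0.03320 m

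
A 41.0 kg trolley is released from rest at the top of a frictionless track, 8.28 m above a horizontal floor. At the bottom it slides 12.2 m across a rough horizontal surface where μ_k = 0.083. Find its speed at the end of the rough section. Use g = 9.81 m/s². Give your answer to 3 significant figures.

v = 11.9 m/s

Applying the work–energy principle:
mgh = ½mv² + μ_k m g d
W_f = μ_k mg d = (0.083)(41.0)(9.81)(12.2) = 407.3 J
½mv² = mgh − W_f = 3330.3 − 407.3 = 2923.0 J
v = √(2 × 2923.0/41.0) = 11.94 m/s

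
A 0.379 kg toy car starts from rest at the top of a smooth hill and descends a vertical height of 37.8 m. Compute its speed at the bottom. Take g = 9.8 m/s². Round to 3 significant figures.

Mechanical energy is conserved (no friction): mgh = ½mv²
v = √(2gh) = √(2 × 9.8 × 37.8) = √740.88 = 27.22 m/s

v = 27.2 m/s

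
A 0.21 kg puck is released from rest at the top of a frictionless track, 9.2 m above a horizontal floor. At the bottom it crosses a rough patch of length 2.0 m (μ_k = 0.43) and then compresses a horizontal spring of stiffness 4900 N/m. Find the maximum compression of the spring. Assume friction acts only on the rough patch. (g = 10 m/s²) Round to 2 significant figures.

x = 0.085 m

Initial energy: E₁ = mgh = (0.21)(10)(9.2) = 19.320 J
Friction removes W_f = μ_k mg d = (0.43)(0.21)(10)(2.0) = 1.806 J
Energy reaching the spring: E = 19.320 − 1.806 = 17.514 J
At max compression ½kx² = E ⇒ x = √(2E/k) = √(2 × 17.514/4900) = 0.08455 m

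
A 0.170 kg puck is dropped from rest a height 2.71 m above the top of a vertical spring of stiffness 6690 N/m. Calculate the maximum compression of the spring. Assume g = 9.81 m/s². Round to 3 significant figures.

x = 0.0370 m

Let x be the compression. The total drop is H + x, and the puck is instantaneously at rest at max compression, so energy conservation gives:
mg(H + x) = ½kx²
½(6690)x² − (0.170)(9.81)x − (0.170)(9.81)(2.71) = 0
3345x² − 1.668x − 4.519 = 0
x = [1.668 + √(2.781 + 60470)]/(2 × 3345) = 0.03701 m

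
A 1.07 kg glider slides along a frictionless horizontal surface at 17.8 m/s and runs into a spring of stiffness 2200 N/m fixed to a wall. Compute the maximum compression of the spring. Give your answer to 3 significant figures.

x = 0.393 m

Conservation of energy between contact and max compression: ½mv² = ½kx²
x = v√(m/k) = 17.8 × √(1.07/2200) = 0.3926 m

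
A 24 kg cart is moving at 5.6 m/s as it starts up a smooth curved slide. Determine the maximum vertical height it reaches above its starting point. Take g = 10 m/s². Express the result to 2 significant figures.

h = 1.6 m

Setting KE at the bottom equal to PE gained: ½mv² = mgh
h = v²/(2g) = 5.6²/(2 × 10) = 1.568 m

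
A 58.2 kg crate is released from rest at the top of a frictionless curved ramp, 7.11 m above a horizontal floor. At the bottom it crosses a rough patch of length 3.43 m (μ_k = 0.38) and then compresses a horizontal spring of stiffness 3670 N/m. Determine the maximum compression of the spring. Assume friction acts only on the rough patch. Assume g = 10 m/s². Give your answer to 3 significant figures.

x = 1.36 m

Initial energy: E₁ = mgh = (58.2)(10)(7.11) = 4138.0 J
Friction removes W_f = μ_k mg d = (0.38)(58.2)(10)(3.43) = 758.6 J
Energy reaching the spring: E = 4138.0 − 758.6 = 3379.4 J
At max compression ½kx² = E ⇒ x = √(2E/k) = √(2 × 3379.4/3670) = 1.357 m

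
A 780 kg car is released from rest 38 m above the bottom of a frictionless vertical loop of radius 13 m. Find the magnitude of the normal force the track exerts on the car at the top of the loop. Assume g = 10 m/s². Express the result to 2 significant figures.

N = 6600 N

Energy from release to top (height 2r): mgh = ½mv_top² + mg(2r)
v_top² = 2g(h − 2r) = 2(10)(38 − 26.00) = 240.00 m²/s²
At the top, both N and weight point toward the centre: N + mg = mv_top²/r
N = m(v_top²/r − g) = 780(240.00/13 − 10) = 6600 N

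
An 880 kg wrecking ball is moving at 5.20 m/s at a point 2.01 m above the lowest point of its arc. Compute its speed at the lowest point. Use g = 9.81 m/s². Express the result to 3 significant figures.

Equating total energy at the two states: ½mv₀² + mgh = ½mv²
v² = v₀² + 2gh = (5.20)² + 2(9.81)(2.01) = 66.476
v = √66.476 = 8.153 m/s

v = 8.15 m/s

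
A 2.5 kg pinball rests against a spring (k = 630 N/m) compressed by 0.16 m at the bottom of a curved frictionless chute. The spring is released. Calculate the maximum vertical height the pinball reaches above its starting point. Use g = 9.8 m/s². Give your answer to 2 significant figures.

Energy conservation from release to the highest point: ½kx² = mgh
h = kx²/(2mg) = (630)(0.16)²/(2 × 2.5 × 9.8) = 0.3291 m

h = 0.33 m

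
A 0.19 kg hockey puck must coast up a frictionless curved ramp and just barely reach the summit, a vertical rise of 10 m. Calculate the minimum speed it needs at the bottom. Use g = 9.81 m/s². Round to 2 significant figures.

At the top it is momentarily at rest, so all KE converts to PE: ½mv² = mgh
v = √(2gh) = √(2 × 9.81 × 10) = 14.01 m/s

v = 14 m/s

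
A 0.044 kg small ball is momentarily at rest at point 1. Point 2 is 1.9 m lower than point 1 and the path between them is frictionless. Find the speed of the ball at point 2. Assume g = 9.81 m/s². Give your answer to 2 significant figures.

v = 6.1 m/s

Mechanical energy is conserved (no friction): mgh = ½mv²
The mass cancels from both sides.
v = √(2gh) = √(2 × 9.81 × 1.9) = √37.278 = 6.106 m/s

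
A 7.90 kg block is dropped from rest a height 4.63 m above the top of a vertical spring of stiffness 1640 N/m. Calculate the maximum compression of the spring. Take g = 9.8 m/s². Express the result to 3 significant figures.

x = 0.710 m

Let x be the compression. The total drop is H + x, and the block is instantaneously at rest at max compression, so energy conservation gives:
mg(H + x) = ½kx²
½(1640)x² − (7.90)(9.8)x − (7.90)(9.8)(4.63) = 0
820.0x² − 77.42x − 358.5 = 0
x = [77.42 + √(5994 + 1.1757e+06)]/(2 × 820.0) = 0.7101 m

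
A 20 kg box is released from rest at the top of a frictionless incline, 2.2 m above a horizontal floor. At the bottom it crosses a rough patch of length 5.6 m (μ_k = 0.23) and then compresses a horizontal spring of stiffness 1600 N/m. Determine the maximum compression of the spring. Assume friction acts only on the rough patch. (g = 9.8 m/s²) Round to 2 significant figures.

Initial energy: E₁ = mgh = (20)(9.8)(2.2) = 431.20 J
Friction removes W_f = μ_k mg d = (0.23)(20)(9.8)(5.6) = 252.4 J
Energy reaching the spring: E = 431.20 − 252.4 = 178.75 J
At max compression ½kx² = E ⇒ x = √(2E/k) = √(2 × 178.75/1600) = 0.4727 m

x = 0.47 m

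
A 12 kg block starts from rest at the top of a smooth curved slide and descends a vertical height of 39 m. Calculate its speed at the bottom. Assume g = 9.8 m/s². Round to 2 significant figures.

v = 28 m/s

By conservation of mechanical energy, mgh = ½mv²
v = √(2gh) = √(2 × 9.8 × 39) = √764.40 = 27.65 m/s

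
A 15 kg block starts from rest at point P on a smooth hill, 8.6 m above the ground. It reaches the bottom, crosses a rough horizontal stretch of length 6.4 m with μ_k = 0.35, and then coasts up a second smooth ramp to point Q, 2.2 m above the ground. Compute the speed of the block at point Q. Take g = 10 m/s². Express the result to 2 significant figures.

v = 9.1 m/s

Energy at P: mgh₁ = (15)(10)(8.6) = 1290.0 J
Friction loss: W_f = μ_k mg d = 336.0 J
At Q: ½mv² + mgh₂ = mgh₁ − W_f
½mv² = 1290.0 − 336.0 − 330.00 = 624.00 J
v = √(2 × 624.00/15) = 9.121 m/s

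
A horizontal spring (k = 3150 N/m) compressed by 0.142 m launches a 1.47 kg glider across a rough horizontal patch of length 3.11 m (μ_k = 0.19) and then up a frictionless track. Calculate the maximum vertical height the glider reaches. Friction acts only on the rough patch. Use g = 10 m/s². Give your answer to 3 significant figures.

Spring energy: E₀ = ½kx² = ½(3150)(0.142)² = 31.758 J
Friction: W_f = μ_k mg d = (0.19)(1.47)(10)(3.11) = 8.686 J
Energy at base of ramp: E = 31.758 − 8.686 = 23.072 J
At max height all remaining energy is PE: mgh = E ⇒ h = E/(mg) = 23.072/(1.47 × 10) = 1.570 m

h = 1.57 m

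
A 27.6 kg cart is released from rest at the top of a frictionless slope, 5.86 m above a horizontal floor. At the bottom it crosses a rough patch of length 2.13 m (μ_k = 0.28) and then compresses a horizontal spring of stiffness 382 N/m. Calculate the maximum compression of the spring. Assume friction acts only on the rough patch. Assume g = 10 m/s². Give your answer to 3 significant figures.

x = 2.76 m

Initial energy: E₁ = mgh = (27.6)(10)(5.86) = 1617.4 J
Friction removes W_f = μ_k mg d = (0.28)(27.6)(10)(2.13) = 164.6 J
Energy reaching the spring: E = 1617.4 − 164.6 = 1452.8 J
At max compression ½kx² = E ⇒ x = √(2E/k) = √(2 × 1452.8/382) = 2.758 m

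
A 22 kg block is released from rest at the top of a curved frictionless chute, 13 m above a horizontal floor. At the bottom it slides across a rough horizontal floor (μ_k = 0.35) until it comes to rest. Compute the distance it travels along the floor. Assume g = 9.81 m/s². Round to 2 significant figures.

Energy at the top = energy at the end + work done against friction:
At rest all PE has been dissipated by friction: mgh = μ_k m g d
d = h/μ_k = 13/0.35 = 37.14 m

d = 37 m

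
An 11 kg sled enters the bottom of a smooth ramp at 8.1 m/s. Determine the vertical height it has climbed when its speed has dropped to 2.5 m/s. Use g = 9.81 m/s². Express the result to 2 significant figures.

Conservation of energy: ½mv₁² = ½mv₂² + mgh
h = (v₁² − v₂²)/(2g) = (8.1² − 2.5²)/(2 × 9.81) = 3.025 m

h = 3.0 m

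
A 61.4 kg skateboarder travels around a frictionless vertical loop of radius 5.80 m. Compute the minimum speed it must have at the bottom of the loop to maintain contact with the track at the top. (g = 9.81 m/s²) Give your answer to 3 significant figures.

v = 16.9 m/s

At the top: mg = mv_top²/r ⇒ v_top² = gr = 56.90 m²/s²
Energy from bottom to top (height 2r): ½mv_bot² = ½mv_top² + mg(2r)
v_bot² = gr + 4gr = 5gr = 284.5
v_bot = √(5gr) = 16.87 m/s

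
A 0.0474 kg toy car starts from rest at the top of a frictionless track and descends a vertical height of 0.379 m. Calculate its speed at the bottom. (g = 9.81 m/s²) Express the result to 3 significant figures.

v = 2.73 m/s

Mechanical energy is conserved (no friction): mgh = ½mv²
v = √(2gh) = √(2 × 9.81 × 0.379) = √7.4360 = 2.727 m/s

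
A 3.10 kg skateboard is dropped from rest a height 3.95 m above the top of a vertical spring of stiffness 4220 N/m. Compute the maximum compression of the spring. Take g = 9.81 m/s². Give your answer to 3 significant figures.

x = 0.246 m

Measuring PE from the top of the relaxed spring, at max compression the skateboard has dropped H + x with zero KE, so:
mg(H + x) = ½kx²
½(4220)x² − (3.10)(9.81)x − (3.10)(9.81)(3.95) = 0
2110x² − 30.41x − 120.1 = 0
x = [30.41 + √(924.8 + 1.0138e+06)]/(2 × 2110) = 0.2459 m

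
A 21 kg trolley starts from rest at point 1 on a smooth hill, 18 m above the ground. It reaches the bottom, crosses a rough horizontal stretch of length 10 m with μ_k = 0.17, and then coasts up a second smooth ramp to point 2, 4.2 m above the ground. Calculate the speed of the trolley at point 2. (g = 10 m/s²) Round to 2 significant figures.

v = 16 m/s

Energy at 1: mgh₁ = (21)(10)(18) = 3780.0 J
Friction loss: W_f = μ_k mg d = 357.0 J
At 2: ½mv² + mgh₂ = mgh₁ − W_f
½mv² = 3780.0 − 357.0 − 882.00 = 2541.0 J
v = √(2 × 2541.0/21) = 15.56 m/s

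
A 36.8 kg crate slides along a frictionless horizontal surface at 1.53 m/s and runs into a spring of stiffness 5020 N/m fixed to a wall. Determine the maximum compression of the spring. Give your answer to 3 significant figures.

x = 0.131 m

Conservation of energy between contact and max compression: ½mv² = ½kx²
x = v√(m/k) = 1.53 × √(36.8/5020) = 0.1310 m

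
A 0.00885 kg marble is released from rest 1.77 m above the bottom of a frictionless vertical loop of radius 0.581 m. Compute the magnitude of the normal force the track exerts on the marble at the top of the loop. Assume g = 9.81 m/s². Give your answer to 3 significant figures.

N = 0.0949 N

Energy from release to top (height 2r): mgh = ½mv_top² + mg(2r)
v_top² = 2g(h − 2r) = 2(9.81)(1.77 − 1.162) = 11.929 m²/s²
At the top, both N and weight point toward the centre: N + mg = mv_top²/r
N = m(v_top²/r − g) = 0.00885(11.929/0.581 − 9.81) = 0.09489 N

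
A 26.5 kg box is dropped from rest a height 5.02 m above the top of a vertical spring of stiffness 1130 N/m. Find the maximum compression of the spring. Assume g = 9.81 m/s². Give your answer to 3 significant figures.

Take the reference level at the top of the uncompressed spring. At max compression the box has fallen H + x and is momentarily at rest:
mg(H + x) = ½kx²
½(1130)x² − (26.5)(9.81)x − (26.5)(9.81)(5.02) = 0
565.0x² − 260.0x − 1305 = 0
x = [260.0 + √(67582 + 2.9494e+06)]/(2 × 565.0) = 1.767 m

x = 1.77 m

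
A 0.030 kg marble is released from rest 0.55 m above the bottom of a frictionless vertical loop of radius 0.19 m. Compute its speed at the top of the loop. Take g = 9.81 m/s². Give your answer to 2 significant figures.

v = 1.8 m/s

Energy conservation: mgh = ½mv_top² + mg(2r)
v_top² = 2g(h − 2r) = 2(9.81)(0.55 − 0.3800) = 3.335
v_top = 1.826 m/s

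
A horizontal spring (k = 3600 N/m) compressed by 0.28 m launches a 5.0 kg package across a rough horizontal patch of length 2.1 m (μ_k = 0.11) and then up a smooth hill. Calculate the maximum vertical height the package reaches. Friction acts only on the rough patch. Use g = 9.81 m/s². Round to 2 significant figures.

Spring energy: E₀ = ½kx² = ½(3600)(0.28)² = 141.12 J
Friction: W_f = μ_k mg d = (0.11)(5.0)(9.81)(2.1) = 11.33 J
Energy at base of ramp: E = 141.12 − 11.33 = 129.79 J
At max height all remaining energy is PE: mgh = E ⇒ h = E/(mg) = 129.79/(5.0 × 9.81) = 2.646 m

h = 2.6 m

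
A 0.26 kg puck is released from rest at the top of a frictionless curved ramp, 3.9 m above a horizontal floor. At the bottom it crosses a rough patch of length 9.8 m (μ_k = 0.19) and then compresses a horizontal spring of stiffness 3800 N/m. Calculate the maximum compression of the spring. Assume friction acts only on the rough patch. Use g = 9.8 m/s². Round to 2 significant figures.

x = 0.052 m

Initial energy: E₁ = mgh = (0.26)(9.8)(3.9) = 9.9372 J
Friction removes W_f = μ_k mg d = (0.19)(0.26)(9.8)(9.8) = 4.744 J
Energy reaching the spring: E = 9.9372 − 4.744 = 5.1928 J
At max compression ½kx² = E ⇒ x = √(2E/k) = √(2 × 5.1928/3800) = 0.05228 m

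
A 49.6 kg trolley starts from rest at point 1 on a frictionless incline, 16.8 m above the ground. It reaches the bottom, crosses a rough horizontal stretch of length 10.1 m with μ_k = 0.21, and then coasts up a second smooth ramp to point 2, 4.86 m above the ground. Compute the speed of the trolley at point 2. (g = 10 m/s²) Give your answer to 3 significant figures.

v = 14.0 m/s

Energy at 1: mgh₁ = (49.6)(10)(16.8) = 8332.8 J
Friction loss: W_f = μ_k mg d = 1052 J
At 2: ½mv² + mgh₂ = mgh₁ − W_f
½mv² = 8332.8 − 1052 − 2410.6 = 4870.2 J
v = √(2 × 4870.2/49.6) = 14.01 m/s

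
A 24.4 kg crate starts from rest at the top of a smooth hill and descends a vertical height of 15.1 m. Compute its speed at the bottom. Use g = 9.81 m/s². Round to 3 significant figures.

v = 17.2 m/s

Energy conservation between the two points: mgh = ½mv²
v = √(2gh) = √(2 × 9.81 × 15.1) = √296.26 = 17.21 m/s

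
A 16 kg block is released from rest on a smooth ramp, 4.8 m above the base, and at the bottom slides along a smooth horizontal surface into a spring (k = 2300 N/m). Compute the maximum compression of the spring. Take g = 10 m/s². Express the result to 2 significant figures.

At max compression the block is momentarily at rest: mgh = ½kx²
x = √(2mgh/k) = √(2 × 16 × 10 × 4.8 / 2300) = 0.8172 m

x = 0.82 m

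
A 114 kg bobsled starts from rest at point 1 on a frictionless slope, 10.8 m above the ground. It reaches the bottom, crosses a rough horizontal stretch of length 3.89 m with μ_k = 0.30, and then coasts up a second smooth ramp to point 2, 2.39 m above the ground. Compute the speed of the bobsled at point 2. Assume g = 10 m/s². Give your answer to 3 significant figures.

Energy at 1: mgh₁ = (114)(10)(10.8) = 12312 J
Friction loss: W_f = μ_k mg d = 1330 J
At 2: ½mv² + mgh₂ = mgh₁ − W_f
½mv² = 12312 − 1330 − 2724.6 = 8257.0 J
v = √(2 × 8257.0/114) = 12.04 m/s

v = 12.0 m/s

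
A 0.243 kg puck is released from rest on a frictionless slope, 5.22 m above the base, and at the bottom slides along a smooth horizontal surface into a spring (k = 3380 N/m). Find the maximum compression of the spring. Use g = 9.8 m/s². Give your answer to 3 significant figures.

x = 0.0858 m

Gravitational PE at the top equals spring PE at max compression: mgh = ½kx²
x = √(2mgh/k) = √(2 × 0.243 × 9.8 × 5.22 / 3380) = 0.08576 m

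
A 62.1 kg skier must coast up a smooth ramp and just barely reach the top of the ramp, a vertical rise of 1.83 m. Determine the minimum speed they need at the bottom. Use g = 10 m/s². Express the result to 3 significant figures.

v = 6.05 m/s

At the top they are momentarily at rest, so all KE converts to PE: ½mv² = mgh
v = √(2gh) = √(2 × 10 × 1.83) = 6.050 m/s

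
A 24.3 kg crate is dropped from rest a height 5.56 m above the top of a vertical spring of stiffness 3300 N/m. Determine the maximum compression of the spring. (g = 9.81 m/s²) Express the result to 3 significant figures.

Let x be the compression. The total drop is H + x, and the crate is instantaneously at rest at max compression, so energy conservation gives:
mg(H + x) = ½kx²
½(3300)x² − (24.3)(9.81)x − (24.3)(9.81)(5.56) = 0
1650x² − 238.4x − 1325 = 0
x = [238.4 + √(56826 + 8.7477e+06)]/(2 × 1650) = 0.9714 m

x = 0.971 m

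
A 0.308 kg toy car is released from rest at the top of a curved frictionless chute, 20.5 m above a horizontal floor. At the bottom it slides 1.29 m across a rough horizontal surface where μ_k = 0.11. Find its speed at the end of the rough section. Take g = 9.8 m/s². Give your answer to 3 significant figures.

v = 20.0 m/s

Applying the work–energy principle:
mgh = ½mv² + μ_k m g d
W_f = μ_k mg d = (0.11)(0.308)(9.8)(1.29) = 0.4283 J
½mv² = mgh − W_f = 61.877 − 0.4283 = 61.449 J
v = √(2 × 61.449/0.308) = 19.98 m/s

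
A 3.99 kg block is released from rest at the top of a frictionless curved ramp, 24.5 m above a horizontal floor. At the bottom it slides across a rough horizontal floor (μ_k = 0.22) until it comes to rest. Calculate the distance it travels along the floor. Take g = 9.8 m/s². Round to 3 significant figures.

d = 111 m

Applying the work–energy principle:
At rest all PE has been dissipated by friction: mgh = μ_k m g d
d = h/μ_k = 24.5/0.22 = 111.4 m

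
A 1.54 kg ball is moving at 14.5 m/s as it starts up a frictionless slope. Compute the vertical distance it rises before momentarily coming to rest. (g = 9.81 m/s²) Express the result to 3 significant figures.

h = 10.7 m

By energy conservation, ½mv² = mgh
h = v²/(2g) = 14.5²/(2 × 9.81) = 10.72 m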